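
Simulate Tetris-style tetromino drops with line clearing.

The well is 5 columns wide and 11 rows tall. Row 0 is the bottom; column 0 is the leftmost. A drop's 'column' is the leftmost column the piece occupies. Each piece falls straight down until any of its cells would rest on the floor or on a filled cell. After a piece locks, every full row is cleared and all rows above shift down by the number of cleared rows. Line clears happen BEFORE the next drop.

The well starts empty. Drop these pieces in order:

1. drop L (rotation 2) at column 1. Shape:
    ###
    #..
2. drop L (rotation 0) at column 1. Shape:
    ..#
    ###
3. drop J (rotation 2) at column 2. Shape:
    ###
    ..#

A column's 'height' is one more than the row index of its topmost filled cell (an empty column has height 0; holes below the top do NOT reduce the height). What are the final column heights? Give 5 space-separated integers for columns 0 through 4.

Drop 1: L rot2 at col 1 lands with bottom-row=0; cleared 0 line(s) (total 0); column heights now [0 2 2 2 0], max=2
Drop 2: L rot0 at col 1 lands with bottom-row=2; cleared 0 line(s) (total 0); column heights now [0 3 3 4 0], max=4
Drop 3: J rot2 at col 2 lands with bottom-row=3; cleared 0 line(s) (total 0); column heights now [0 3 5 5 5], max=5

Answer: 0 3 5 5 5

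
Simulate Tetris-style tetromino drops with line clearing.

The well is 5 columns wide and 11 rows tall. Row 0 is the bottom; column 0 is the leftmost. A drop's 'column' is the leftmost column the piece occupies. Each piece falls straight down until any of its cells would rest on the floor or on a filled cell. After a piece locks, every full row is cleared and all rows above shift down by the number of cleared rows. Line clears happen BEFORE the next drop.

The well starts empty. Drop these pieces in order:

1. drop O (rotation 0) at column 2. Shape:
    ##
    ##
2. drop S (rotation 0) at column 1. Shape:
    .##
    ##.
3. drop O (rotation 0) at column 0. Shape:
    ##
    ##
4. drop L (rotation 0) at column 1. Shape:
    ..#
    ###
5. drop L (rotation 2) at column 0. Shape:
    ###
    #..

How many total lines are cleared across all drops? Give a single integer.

Drop 1: O rot0 at col 2 lands with bottom-row=0; cleared 0 line(s) (total 0); column heights now [0 0 2 2 0], max=2
Drop 2: S rot0 at col 1 lands with bottom-row=2; cleared 0 line(s) (total 0); column heights now [0 3 4 4 0], max=4
Drop 3: O rot0 at col 0 lands with bottom-row=3; cleared 0 line(s) (total 0); column heights now [5 5 4 4 0], max=5
Drop 4: L rot0 at col 1 lands with bottom-row=5; cleared 0 line(s) (total 0); column heights now [5 6 6 7 0], max=7
Drop 5: L rot2 at col 0 lands with bottom-row=5; cleared 0 line(s) (total 0); column heights now [7 7 7 7 0], max=7

Answer: 0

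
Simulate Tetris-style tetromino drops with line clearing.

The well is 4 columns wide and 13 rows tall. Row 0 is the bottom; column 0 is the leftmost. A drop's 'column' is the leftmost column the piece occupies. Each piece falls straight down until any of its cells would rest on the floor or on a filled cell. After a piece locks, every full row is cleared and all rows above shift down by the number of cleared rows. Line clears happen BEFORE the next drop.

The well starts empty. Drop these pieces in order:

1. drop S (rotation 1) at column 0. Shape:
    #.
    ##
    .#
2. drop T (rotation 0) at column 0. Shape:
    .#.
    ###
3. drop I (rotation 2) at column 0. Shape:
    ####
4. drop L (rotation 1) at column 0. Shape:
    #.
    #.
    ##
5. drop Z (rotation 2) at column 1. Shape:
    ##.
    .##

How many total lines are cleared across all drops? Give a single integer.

Drop 1: S rot1 at col 0 lands with bottom-row=0; cleared 0 line(s) (total 0); column heights now [3 2 0 0], max=3
Drop 2: T rot0 at col 0 lands with bottom-row=3; cleared 0 line(s) (total 0); column heights now [4 5 4 0], max=5
Drop 3: I rot2 at col 0 lands with bottom-row=5; cleared 1 line(s) (total 1); column heights now [4 5 4 0], max=5
Drop 4: L rot1 at col 0 lands with bottom-row=5; cleared 0 line(s) (total 1); column heights now [8 6 4 0], max=8
Drop 5: Z rot2 at col 1 lands with bottom-row=5; cleared 1 line(s) (total 2); column heights now [7 6 6 0], max=7

Answer: 2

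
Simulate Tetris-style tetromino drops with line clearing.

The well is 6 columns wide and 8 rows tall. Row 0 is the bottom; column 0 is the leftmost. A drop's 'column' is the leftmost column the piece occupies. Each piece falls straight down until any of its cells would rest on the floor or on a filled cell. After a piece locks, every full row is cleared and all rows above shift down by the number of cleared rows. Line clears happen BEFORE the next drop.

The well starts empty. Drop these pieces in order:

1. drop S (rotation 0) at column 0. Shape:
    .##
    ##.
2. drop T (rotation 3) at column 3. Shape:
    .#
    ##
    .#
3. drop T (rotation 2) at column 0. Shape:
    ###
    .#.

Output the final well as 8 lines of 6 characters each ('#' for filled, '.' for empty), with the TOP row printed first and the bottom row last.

Drop 1: S rot0 at col 0 lands with bottom-row=0; cleared 0 line(s) (total 0); column heights now [1 2 2 0 0 0], max=2
Drop 2: T rot3 at col 3 lands with bottom-row=0; cleared 0 line(s) (total 0); column heights now [1 2 2 2 3 0], max=3
Drop 3: T rot2 at col 0 lands with bottom-row=2; cleared 0 line(s) (total 0); column heights now [4 4 4 2 3 0], max=4

Answer: ......
......
......
......
###...
.#..#.
.####.
##..#.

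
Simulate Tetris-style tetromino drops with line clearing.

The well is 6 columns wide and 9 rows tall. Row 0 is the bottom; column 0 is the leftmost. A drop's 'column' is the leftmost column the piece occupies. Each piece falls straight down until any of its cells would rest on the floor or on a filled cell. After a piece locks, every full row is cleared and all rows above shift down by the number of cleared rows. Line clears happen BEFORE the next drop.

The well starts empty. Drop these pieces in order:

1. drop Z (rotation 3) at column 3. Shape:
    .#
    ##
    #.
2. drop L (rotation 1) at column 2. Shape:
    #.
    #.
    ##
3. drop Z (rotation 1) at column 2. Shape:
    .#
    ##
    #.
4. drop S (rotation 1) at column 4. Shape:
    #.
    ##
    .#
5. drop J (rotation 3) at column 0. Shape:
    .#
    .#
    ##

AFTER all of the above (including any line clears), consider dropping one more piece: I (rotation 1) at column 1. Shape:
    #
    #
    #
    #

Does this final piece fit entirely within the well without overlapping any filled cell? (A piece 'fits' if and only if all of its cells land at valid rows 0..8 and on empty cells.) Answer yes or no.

Drop 1: Z rot3 at col 3 lands with bottom-row=0; cleared 0 line(s) (total 0); column heights now [0 0 0 2 3 0], max=3
Drop 2: L rot1 at col 2 lands with bottom-row=2; cleared 0 line(s) (total 0); column heights now [0 0 5 3 3 0], max=5
Drop 3: Z rot1 at col 2 lands with bottom-row=5; cleared 0 line(s) (total 0); column heights now [0 0 7 8 3 0], max=8
Drop 4: S rot1 at col 4 lands with bottom-row=2; cleared 0 line(s) (total 0); column heights now [0 0 7 8 5 4], max=8
Drop 5: J rot3 at col 0 lands with bottom-row=0; cleared 0 line(s) (total 0); column heights now [1 3 7 8 5 4], max=8
Test piece I rot1 at col 1 (width 1): heights before test = [1 3 7 8 5 4]; fits = True

Answer: yes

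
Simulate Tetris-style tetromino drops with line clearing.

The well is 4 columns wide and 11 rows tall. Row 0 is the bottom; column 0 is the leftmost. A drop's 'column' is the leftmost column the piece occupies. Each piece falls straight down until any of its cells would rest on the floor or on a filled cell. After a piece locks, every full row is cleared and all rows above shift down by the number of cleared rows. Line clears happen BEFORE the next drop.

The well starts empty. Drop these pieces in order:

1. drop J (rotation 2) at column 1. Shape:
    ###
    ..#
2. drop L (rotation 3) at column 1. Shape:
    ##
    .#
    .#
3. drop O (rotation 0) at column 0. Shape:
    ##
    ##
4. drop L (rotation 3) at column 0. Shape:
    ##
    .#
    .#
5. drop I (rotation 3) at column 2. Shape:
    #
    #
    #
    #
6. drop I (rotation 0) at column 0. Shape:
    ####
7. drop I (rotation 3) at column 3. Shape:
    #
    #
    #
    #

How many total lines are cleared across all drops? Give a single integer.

Answer: 2

Derivation:
Drop 1: J rot2 at col 1 lands with bottom-row=0; cleared 0 line(s) (total 0); column heights now [0 2 2 2], max=2
Drop 2: L rot3 at col 1 lands with bottom-row=2; cleared 0 line(s) (total 0); column heights now [0 5 5 2], max=5
Drop 3: O rot0 at col 0 lands with bottom-row=5; cleared 0 line(s) (total 0); column heights now [7 7 5 2], max=7
Drop 4: L rot3 at col 0 lands with bottom-row=7; cleared 0 line(s) (total 0); column heights now [10 10 5 2], max=10
Drop 5: I rot3 at col 2 lands with bottom-row=5; cleared 0 line(s) (total 0); column heights now [10 10 9 2], max=10
Drop 6: I rot0 at col 0 lands with bottom-row=10; cleared 1 line(s) (total 1); column heights now [10 10 9 2], max=10
Drop 7: I rot3 at col 3 lands with bottom-row=2; cleared 1 line(s) (total 2); column heights now [9 9 8 5], max=9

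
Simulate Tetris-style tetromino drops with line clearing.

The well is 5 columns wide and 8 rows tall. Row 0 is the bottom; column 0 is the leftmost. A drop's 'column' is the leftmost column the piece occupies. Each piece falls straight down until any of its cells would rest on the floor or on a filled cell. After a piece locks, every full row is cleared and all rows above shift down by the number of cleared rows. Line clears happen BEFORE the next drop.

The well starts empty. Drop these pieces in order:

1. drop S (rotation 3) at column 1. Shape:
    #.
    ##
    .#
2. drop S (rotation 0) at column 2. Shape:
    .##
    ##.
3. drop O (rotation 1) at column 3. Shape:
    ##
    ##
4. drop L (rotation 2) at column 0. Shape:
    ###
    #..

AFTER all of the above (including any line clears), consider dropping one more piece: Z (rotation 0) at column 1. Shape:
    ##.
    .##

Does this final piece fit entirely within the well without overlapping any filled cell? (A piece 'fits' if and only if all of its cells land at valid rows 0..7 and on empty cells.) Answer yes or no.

Drop 1: S rot3 at col 1 lands with bottom-row=0; cleared 0 line(s) (total 0); column heights now [0 3 2 0 0], max=3
Drop 2: S rot0 at col 2 lands with bottom-row=2; cleared 0 line(s) (total 0); column heights now [0 3 3 4 4], max=4
Drop 3: O rot1 at col 3 lands with bottom-row=4; cleared 0 line(s) (total 0); column heights now [0 3 3 6 6], max=6
Drop 4: L rot2 at col 0 lands with bottom-row=2; cleared 1 line(s) (total 1); column heights now [3 3 3 5 5], max=5
Test piece Z rot0 at col 1 (width 3): heights before test = [3 3 3 5 5]; fits = True

Answer: yes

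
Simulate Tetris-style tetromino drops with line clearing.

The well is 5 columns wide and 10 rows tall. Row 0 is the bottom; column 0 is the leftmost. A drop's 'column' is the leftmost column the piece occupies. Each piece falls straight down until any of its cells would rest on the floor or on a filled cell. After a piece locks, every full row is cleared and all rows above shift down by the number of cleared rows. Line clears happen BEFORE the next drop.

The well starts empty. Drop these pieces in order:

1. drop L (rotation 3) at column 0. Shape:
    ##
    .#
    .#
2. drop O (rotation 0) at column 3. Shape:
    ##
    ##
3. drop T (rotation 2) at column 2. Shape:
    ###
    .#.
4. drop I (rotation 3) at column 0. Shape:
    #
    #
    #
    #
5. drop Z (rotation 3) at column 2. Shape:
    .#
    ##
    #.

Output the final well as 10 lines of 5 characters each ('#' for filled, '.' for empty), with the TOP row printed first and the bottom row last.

Drop 1: L rot3 at col 0 lands with bottom-row=0; cleared 0 line(s) (total 0); column heights now [3 3 0 0 0], max=3
Drop 2: O rot0 at col 3 lands with bottom-row=0; cleared 0 line(s) (total 0); column heights now [3 3 0 2 2], max=3
Drop 3: T rot2 at col 2 lands with bottom-row=2; cleared 0 line(s) (total 0); column heights now [3 3 4 4 4], max=4
Drop 4: I rot3 at col 0 lands with bottom-row=3; cleared 0 line(s) (total 0); column heights now [7 3 4 4 4], max=7
Drop 5: Z rot3 at col 2 lands with bottom-row=4; cleared 0 line(s) (total 0); column heights now [7 3 6 7 4], max=7

Answer: .....
.....
.....
#..#.
#.##.
#.#..
#.###
##.#.
.#.##
.#.##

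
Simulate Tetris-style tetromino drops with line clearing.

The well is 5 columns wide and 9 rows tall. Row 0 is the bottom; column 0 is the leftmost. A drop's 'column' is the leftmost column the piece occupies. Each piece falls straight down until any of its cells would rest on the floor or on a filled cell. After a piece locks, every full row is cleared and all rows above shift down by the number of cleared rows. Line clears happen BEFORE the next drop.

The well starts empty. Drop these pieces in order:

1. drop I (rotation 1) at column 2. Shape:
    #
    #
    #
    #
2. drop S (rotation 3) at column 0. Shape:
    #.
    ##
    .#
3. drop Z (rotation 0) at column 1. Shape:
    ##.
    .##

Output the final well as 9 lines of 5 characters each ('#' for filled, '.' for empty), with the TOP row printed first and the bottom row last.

Answer: .....
.....
.....
.##..
..##.
..#..
#.#..
###..
.##..

Derivation:
Drop 1: I rot1 at col 2 lands with bottom-row=0; cleared 0 line(s) (total 0); column heights now [0 0 4 0 0], max=4
Drop 2: S rot3 at col 0 lands with bottom-row=0; cleared 0 line(s) (total 0); column heights now [3 2 4 0 0], max=4
Drop 3: Z rot0 at col 1 lands with bottom-row=4; cleared 0 line(s) (total 0); column heights now [3 6 6 5 0], max=6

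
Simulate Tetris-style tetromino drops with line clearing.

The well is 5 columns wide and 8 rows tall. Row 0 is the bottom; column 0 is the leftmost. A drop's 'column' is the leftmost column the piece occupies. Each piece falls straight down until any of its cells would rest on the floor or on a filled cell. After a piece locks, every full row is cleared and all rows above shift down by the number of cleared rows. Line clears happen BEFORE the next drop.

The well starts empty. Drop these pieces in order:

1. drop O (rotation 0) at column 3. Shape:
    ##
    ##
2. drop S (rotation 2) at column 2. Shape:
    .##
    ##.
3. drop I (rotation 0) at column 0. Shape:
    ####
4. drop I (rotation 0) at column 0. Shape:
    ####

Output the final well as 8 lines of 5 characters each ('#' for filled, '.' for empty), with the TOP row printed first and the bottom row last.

Answer: .....
.....
####.
####.
...##
..##.
...##
...##

Derivation:
Drop 1: O rot0 at col 3 lands with bottom-row=0; cleared 0 line(s) (total 0); column heights now [0 0 0 2 2], max=2
Drop 2: S rot2 at col 2 lands with bottom-row=2; cleared 0 line(s) (total 0); column heights now [0 0 3 4 4], max=4
Drop 3: I rot0 at col 0 lands with bottom-row=4; cleared 0 line(s) (total 0); column heights now [5 5 5 5 4], max=5
Drop 4: I rot0 at col 0 lands with bottom-row=5; cleared 0 line(s) (total 0); column heights now [6 6 6 6 4], max=6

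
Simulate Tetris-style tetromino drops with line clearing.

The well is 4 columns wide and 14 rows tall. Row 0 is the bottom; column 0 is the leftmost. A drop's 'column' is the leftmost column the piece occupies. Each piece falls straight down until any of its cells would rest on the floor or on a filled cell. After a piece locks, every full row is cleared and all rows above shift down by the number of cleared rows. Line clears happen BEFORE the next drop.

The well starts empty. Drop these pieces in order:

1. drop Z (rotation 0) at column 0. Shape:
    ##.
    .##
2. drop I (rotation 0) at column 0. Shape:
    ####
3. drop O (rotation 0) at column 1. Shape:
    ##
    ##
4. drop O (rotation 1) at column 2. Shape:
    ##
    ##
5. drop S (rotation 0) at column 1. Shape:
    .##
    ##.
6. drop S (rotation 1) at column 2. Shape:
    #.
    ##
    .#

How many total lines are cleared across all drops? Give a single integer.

Answer: 1

Derivation:
Drop 1: Z rot0 at col 0 lands with bottom-row=0; cleared 0 line(s) (total 0); column heights now [2 2 1 0], max=2
Drop 2: I rot0 at col 0 lands with bottom-row=2; cleared 1 line(s) (total 1); column heights now [2 2 1 0], max=2
Drop 3: O rot0 at col 1 lands with bottom-row=2; cleared 0 line(s) (total 1); column heights now [2 4 4 0], max=4
Drop 4: O rot1 at col 2 lands with bottom-row=4; cleared 0 line(s) (total 1); column heights now [2 4 6 6], max=6
Drop 5: S rot0 at col 1 lands with bottom-row=6; cleared 0 line(s) (total 1); column heights now [2 7 8 8], max=8
Drop 6: S rot1 at col 2 lands with bottom-row=8; cleared 0 line(s) (total 1); column heights now [2 7 11 10], max=11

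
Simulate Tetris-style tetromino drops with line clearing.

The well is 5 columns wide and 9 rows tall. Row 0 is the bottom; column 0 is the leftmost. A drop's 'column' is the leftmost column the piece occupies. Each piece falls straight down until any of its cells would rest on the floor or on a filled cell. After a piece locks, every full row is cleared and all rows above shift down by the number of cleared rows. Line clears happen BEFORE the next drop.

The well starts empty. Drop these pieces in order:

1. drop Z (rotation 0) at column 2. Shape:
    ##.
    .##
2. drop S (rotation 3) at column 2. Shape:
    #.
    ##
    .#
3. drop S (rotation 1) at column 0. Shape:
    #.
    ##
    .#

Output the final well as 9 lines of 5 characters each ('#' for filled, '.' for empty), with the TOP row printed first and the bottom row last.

Drop 1: Z rot0 at col 2 lands with bottom-row=0; cleared 0 line(s) (total 0); column heights now [0 0 2 2 1], max=2
Drop 2: S rot3 at col 2 lands with bottom-row=2; cleared 0 line(s) (total 0); column heights now [0 0 5 4 1], max=5
Drop 3: S rot1 at col 0 lands with bottom-row=0; cleared 0 line(s) (total 0); column heights now [3 2 5 4 1], max=5

Answer: .....
.....
.....
.....
..#..
..##.
#..#.
####.
.#.##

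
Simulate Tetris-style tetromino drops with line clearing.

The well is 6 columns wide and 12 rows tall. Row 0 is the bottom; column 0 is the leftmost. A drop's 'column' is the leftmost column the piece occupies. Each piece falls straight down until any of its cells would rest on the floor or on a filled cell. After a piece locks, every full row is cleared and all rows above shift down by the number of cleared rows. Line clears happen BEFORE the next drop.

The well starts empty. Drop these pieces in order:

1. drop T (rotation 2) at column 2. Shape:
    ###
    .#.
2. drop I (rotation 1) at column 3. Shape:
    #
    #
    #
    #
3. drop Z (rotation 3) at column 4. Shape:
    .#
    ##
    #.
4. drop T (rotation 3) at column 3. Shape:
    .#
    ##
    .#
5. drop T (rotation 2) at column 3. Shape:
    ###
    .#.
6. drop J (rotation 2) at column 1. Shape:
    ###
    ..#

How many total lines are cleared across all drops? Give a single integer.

Drop 1: T rot2 at col 2 lands with bottom-row=0; cleared 0 line(s) (total 0); column heights now [0 0 2 2 2 0], max=2
Drop 2: I rot1 at col 3 lands with bottom-row=2; cleared 0 line(s) (total 0); column heights now [0 0 2 6 2 0], max=6
Drop 3: Z rot3 at col 4 lands with bottom-row=2; cleared 0 line(s) (total 0); column heights now [0 0 2 6 4 5], max=6
Drop 4: T rot3 at col 3 lands with bottom-row=5; cleared 0 line(s) (total 0); column heights now [0 0 2 7 8 5], max=8
Drop 5: T rot2 at col 3 lands with bottom-row=8; cleared 0 line(s) (total 0); column heights now [0 0 2 10 10 10], max=10
Drop 6: J rot2 at col 1 lands with bottom-row=10; cleared 0 line(s) (total 0); column heights now [0 12 12 12 10 10], max=12

Answer: 0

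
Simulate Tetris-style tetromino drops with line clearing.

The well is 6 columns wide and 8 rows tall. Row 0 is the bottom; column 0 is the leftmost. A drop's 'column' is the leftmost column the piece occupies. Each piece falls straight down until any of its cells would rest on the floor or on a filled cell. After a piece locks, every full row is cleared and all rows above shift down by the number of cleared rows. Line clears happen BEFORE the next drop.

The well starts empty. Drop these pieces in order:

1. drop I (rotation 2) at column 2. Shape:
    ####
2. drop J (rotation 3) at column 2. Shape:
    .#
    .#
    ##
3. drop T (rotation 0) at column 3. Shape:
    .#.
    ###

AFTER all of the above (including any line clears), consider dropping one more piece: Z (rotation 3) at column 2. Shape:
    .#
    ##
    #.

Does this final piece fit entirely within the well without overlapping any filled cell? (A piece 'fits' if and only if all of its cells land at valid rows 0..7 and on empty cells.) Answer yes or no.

Drop 1: I rot2 at col 2 lands with bottom-row=0; cleared 0 line(s) (total 0); column heights now [0 0 1 1 1 1], max=1
Drop 2: J rot3 at col 2 lands with bottom-row=1; cleared 0 line(s) (total 0); column heights now [0 0 2 4 1 1], max=4
Drop 3: T rot0 at col 3 lands with bottom-row=4; cleared 0 line(s) (total 0); column heights now [0 0 2 5 6 5], max=6
Test piece Z rot3 at col 2 (width 2): heights before test = [0 0 2 5 6 5]; fits = True

Answer: yes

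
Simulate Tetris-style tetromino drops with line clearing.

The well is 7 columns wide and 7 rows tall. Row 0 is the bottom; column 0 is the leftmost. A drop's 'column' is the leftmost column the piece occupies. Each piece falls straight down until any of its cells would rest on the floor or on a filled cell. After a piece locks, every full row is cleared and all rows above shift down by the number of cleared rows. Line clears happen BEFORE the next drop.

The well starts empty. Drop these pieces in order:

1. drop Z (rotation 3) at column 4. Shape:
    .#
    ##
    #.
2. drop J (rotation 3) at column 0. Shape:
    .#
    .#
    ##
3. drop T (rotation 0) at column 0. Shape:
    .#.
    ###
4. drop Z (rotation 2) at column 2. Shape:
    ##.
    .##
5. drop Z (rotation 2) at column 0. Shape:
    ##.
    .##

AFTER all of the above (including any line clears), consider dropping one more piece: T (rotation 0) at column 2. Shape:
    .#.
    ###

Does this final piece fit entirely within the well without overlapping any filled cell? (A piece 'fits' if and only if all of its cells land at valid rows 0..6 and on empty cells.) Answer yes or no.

Answer: no

Derivation:
Drop 1: Z rot3 at col 4 lands with bottom-row=0; cleared 0 line(s) (total 0); column heights now [0 0 0 0 2 3 0], max=3
Drop 2: J rot3 at col 0 lands with bottom-row=0; cleared 0 line(s) (total 0); column heights now [1 3 0 0 2 3 0], max=3
Drop 3: T rot0 at col 0 lands with bottom-row=3; cleared 0 line(s) (total 0); column heights now [4 5 4 0 2 3 0], max=5
Drop 4: Z rot2 at col 2 lands with bottom-row=3; cleared 0 line(s) (total 0); column heights now [4 5 5 5 4 3 0], max=5
Drop 5: Z rot2 at col 0 lands with bottom-row=5; cleared 0 line(s) (total 0); column heights now [7 7 6 5 4 3 0], max=7
Test piece T rot0 at col 2 (width 3): heights before test = [7 7 6 5 4 3 0]; fits = False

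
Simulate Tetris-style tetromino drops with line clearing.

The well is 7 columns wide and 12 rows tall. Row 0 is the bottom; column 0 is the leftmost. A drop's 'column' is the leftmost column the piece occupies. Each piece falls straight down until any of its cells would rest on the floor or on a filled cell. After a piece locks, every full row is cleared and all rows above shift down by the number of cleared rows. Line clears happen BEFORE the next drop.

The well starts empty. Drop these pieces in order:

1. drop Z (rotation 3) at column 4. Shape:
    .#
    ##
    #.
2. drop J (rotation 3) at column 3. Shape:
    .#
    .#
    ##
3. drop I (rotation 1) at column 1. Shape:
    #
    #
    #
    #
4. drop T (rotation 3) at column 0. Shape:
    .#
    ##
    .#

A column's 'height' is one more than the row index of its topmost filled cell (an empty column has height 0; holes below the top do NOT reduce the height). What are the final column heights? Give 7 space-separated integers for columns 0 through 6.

Drop 1: Z rot3 at col 4 lands with bottom-row=0; cleared 0 line(s) (total 0); column heights now [0 0 0 0 2 3 0], max=3
Drop 2: J rot3 at col 3 lands with bottom-row=2; cleared 0 line(s) (total 0); column heights now [0 0 0 3 5 3 0], max=5
Drop 3: I rot1 at col 1 lands with bottom-row=0; cleared 0 line(s) (total 0); column heights now [0 4 0 3 5 3 0], max=5
Drop 4: T rot3 at col 0 lands with bottom-row=4; cleared 0 line(s) (total 0); column heights now [6 7 0 3 5 3 0], max=7

Answer: 6 7 0 3 5 3 0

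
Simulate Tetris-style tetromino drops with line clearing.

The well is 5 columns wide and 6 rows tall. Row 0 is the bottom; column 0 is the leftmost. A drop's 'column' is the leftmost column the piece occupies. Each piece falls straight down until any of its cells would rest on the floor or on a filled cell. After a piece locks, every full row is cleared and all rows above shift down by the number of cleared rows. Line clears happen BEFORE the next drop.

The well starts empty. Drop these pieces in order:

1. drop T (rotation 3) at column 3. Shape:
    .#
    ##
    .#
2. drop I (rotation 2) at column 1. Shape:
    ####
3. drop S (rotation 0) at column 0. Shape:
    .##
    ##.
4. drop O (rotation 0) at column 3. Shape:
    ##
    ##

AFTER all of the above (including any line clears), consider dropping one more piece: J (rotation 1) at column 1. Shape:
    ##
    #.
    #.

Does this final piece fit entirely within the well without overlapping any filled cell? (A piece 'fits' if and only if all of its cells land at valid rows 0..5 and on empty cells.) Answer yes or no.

Drop 1: T rot3 at col 3 lands with bottom-row=0; cleared 0 line(s) (total 0); column heights now [0 0 0 2 3], max=3
Drop 2: I rot2 at col 1 lands with bottom-row=3; cleared 0 line(s) (total 0); column heights now [0 4 4 4 4], max=4
Drop 3: S rot0 at col 0 lands with bottom-row=4; cleared 0 line(s) (total 0); column heights now [5 6 6 4 4], max=6
Drop 4: O rot0 at col 3 lands with bottom-row=4; cleared 0 line(s) (total 0); column heights now [5 6 6 6 6], max=6
Test piece J rot1 at col 1 (width 2): heights before test = [5 6 6 6 6]; fits = False

Answer: no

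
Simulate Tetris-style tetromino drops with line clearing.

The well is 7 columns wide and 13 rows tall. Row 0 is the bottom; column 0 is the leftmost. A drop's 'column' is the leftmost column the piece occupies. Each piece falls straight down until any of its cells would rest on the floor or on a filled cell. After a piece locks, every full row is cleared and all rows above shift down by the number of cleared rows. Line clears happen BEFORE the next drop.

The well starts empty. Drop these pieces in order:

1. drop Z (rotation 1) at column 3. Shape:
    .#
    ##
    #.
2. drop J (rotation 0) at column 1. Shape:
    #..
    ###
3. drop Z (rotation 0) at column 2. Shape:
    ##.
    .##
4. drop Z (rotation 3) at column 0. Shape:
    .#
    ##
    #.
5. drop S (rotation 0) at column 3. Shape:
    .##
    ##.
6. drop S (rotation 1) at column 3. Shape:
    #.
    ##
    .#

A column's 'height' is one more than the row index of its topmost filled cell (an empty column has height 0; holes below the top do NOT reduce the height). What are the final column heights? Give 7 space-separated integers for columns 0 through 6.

Drop 1: Z rot1 at col 3 lands with bottom-row=0; cleared 0 line(s) (total 0); column heights now [0 0 0 2 3 0 0], max=3
Drop 2: J rot0 at col 1 lands with bottom-row=2; cleared 0 line(s) (total 0); column heights now [0 4 3 3 3 0 0], max=4
Drop 3: Z rot0 at col 2 lands with bottom-row=3; cleared 0 line(s) (total 0); column heights now [0 4 5 5 4 0 0], max=5
Drop 4: Z rot3 at col 0 lands with bottom-row=3; cleared 0 line(s) (total 0); column heights now [5 6 5 5 4 0 0], max=6
Drop 5: S rot0 at col 3 lands with bottom-row=5; cleared 0 line(s) (total 0); column heights now [5 6 5 6 7 7 0], max=7
Drop 6: S rot1 at col 3 lands with bottom-row=7; cleared 0 line(s) (total 0); column heights now [5 6 5 10 9 7 0], max=10

Answer: 5 6 5 10 9 7 0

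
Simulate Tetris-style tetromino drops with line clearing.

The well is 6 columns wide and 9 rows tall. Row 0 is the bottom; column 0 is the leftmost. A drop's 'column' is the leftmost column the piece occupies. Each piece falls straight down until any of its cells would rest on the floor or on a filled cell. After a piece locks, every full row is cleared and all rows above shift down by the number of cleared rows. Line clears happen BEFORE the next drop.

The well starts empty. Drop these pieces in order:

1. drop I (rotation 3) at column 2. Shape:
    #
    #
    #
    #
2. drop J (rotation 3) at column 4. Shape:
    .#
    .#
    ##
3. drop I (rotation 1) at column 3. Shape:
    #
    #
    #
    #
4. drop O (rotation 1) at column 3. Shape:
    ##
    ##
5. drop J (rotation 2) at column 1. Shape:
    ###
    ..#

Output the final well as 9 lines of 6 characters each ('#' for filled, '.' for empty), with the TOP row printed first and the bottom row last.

Answer: ......
.###..
...#..
...##.
...##.
..##..
..##.#
..##.#
..####

Derivation:
Drop 1: I rot3 at col 2 lands with bottom-row=0; cleared 0 line(s) (total 0); column heights now [0 0 4 0 0 0], max=4
Drop 2: J rot3 at col 4 lands with bottom-row=0; cleared 0 line(s) (total 0); column heights now [0 0 4 0 1 3], max=4
Drop 3: I rot1 at col 3 lands with bottom-row=0; cleared 0 line(s) (total 0); column heights now [0 0 4 4 1 3], max=4
Drop 4: O rot1 at col 3 lands with bottom-row=4; cleared 0 line(s) (total 0); column heights now [0 0 4 6 6 3], max=6
Drop 5: J rot2 at col 1 lands with bottom-row=6; cleared 0 line(s) (total 0); column heights now [0 8 8 8 6 3], max=8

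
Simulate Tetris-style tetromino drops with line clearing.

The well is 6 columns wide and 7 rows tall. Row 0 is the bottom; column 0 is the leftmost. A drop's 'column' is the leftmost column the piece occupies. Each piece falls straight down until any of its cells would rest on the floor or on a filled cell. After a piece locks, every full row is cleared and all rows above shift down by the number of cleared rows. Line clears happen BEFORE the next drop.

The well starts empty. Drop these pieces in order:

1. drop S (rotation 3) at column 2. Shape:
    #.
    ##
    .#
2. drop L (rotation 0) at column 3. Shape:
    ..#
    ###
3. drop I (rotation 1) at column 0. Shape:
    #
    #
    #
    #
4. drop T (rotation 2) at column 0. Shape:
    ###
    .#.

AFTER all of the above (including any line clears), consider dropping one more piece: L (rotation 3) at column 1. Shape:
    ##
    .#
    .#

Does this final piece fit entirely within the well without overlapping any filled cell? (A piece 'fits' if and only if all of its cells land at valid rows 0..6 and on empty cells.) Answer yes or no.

Answer: no

Derivation:
Drop 1: S rot3 at col 2 lands with bottom-row=0; cleared 0 line(s) (total 0); column heights now [0 0 3 2 0 0], max=3
Drop 2: L rot0 at col 3 lands with bottom-row=2; cleared 0 line(s) (total 0); column heights now [0 0 3 3 3 4], max=4
Drop 3: I rot1 at col 0 lands with bottom-row=0; cleared 0 line(s) (total 0); column heights now [4 0 3 3 3 4], max=4
Drop 4: T rot2 at col 0 lands with bottom-row=3; cleared 0 line(s) (total 0); column heights now [5 5 5 3 3 4], max=5
Test piece L rot3 at col 1 (width 2): heights before test = [5 5 5 3 3 4]; fits = False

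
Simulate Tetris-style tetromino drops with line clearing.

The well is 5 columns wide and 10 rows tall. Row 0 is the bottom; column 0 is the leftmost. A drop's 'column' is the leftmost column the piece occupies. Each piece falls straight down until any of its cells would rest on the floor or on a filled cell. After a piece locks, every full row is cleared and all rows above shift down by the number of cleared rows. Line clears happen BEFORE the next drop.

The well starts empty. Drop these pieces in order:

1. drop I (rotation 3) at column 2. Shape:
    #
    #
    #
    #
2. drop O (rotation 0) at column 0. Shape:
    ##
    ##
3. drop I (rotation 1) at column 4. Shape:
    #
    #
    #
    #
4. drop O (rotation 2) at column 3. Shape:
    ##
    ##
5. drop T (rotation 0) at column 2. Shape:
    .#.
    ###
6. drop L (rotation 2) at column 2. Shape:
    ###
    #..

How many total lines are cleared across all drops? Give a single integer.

Answer: 0

Derivation:
Drop 1: I rot3 at col 2 lands with bottom-row=0; cleared 0 line(s) (total 0); column heights now [0 0 4 0 0], max=4
Drop 2: O rot0 at col 0 lands with bottom-row=0; cleared 0 line(s) (total 0); column heights now [2 2 4 0 0], max=4
Drop 3: I rot1 at col 4 lands with bottom-row=0; cleared 0 line(s) (total 0); column heights now [2 2 4 0 4], max=4
Drop 4: O rot2 at col 3 lands with bottom-row=4; cleared 0 line(s) (total 0); column heights now [2 2 4 6 6], max=6
Drop 5: T rot0 at col 2 lands with bottom-row=6; cleared 0 line(s) (total 0); column heights now [2 2 7 8 7], max=8
Drop 6: L rot2 at col 2 lands with bottom-row=7; cleared 0 line(s) (total 0); column heights now [2 2 9 9 9], max=9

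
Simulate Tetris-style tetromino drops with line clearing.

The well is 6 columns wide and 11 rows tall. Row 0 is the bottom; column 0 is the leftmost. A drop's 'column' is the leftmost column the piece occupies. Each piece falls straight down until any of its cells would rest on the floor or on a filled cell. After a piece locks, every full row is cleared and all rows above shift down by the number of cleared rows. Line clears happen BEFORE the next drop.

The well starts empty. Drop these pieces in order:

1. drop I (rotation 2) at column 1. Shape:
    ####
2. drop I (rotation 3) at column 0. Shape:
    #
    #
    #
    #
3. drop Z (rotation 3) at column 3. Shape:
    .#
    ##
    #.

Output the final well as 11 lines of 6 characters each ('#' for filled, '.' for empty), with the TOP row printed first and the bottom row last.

Drop 1: I rot2 at col 1 lands with bottom-row=0; cleared 0 line(s) (total 0); column heights now [0 1 1 1 1 0], max=1
Drop 2: I rot3 at col 0 lands with bottom-row=0; cleared 0 line(s) (total 0); column heights now [4 1 1 1 1 0], max=4
Drop 3: Z rot3 at col 3 lands with bottom-row=1; cleared 0 line(s) (total 0); column heights now [4 1 1 3 4 0], max=4

Answer: ......
......
......
......
......
......
......
#...#.
#..##.
#..#..
#####.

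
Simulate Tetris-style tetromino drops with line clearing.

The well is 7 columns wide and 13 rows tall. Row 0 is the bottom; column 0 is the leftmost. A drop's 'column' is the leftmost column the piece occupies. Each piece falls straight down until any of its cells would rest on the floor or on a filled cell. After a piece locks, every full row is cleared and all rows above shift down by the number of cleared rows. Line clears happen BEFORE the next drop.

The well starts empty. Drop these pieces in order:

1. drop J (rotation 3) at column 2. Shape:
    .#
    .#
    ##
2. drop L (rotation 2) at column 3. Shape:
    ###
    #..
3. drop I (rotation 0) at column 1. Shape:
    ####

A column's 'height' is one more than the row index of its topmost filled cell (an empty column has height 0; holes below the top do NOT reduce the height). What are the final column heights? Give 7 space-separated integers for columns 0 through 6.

Answer: 0 6 6 6 6 5 0

Derivation:
Drop 1: J rot3 at col 2 lands with bottom-row=0; cleared 0 line(s) (total 0); column heights now [0 0 1 3 0 0 0], max=3
Drop 2: L rot2 at col 3 lands with bottom-row=3; cleared 0 line(s) (total 0); column heights now [0 0 1 5 5 5 0], max=5
Drop 3: I rot0 at col 1 lands with bottom-row=5; cleared 0 line(s) (total 0); column heights now [0 6 6 6 6 5 0], max=6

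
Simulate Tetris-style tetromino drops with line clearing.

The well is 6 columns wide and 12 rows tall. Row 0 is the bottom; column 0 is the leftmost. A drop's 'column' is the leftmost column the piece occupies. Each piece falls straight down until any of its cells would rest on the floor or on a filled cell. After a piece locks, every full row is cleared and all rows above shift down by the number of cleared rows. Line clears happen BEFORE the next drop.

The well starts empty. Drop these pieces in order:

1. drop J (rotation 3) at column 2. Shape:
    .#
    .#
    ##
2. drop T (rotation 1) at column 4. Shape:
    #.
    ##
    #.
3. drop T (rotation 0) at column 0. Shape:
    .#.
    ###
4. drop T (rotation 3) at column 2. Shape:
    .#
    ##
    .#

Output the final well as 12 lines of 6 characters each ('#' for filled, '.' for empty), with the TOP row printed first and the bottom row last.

Drop 1: J rot3 at col 2 lands with bottom-row=0; cleared 0 line(s) (total 0); column heights now [0 0 1 3 0 0], max=3
Drop 2: T rot1 at col 4 lands with bottom-row=0; cleared 0 line(s) (total 0); column heights now [0 0 1 3 3 2], max=3
Drop 3: T rot0 at col 0 lands with bottom-row=1; cleared 1 line(s) (total 1); column heights now [0 2 1 2 2 0], max=2
Drop 4: T rot3 at col 2 lands with bottom-row=2; cleared 0 line(s) (total 1); column heights now [0 2 4 5 2 0], max=5

Answer: ......
......
......
......
......
......
......
...#..
..##..
...#..
.#.##.
..###.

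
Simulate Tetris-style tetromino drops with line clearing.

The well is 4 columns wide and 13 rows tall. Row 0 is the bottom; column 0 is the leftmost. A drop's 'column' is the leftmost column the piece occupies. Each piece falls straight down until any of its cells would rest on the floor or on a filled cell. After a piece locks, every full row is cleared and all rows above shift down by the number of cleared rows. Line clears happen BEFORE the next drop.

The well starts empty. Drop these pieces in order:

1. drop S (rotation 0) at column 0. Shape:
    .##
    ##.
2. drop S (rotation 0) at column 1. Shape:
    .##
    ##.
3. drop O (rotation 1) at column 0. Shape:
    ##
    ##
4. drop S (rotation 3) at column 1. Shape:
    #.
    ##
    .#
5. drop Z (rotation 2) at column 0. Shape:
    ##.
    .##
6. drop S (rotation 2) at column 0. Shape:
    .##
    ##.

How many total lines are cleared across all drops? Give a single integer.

Answer: 1

Derivation:
Drop 1: S rot0 at col 0 lands with bottom-row=0; cleared 0 line(s) (total 0); column heights now [1 2 2 0], max=2
Drop 2: S rot0 at col 1 lands with bottom-row=2; cleared 0 line(s) (total 0); column heights now [1 3 4 4], max=4
Drop 3: O rot1 at col 0 lands with bottom-row=3; cleared 1 line(s) (total 1); column heights now [4 4 3 0], max=4
Drop 4: S rot3 at col 1 lands with bottom-row=3; cleared 0 line(s) (total 1); column heights now [4 6 5 0], max=6
Drop 5: Z rot2 at col 0 lands with bottom-row=6; cleared 0 line(s) (total 1); column heights now [8 8 7 0], max=8
Drop 6: S rot2 at col 0 lands with bottom-row=8; cleared 0 line(s) (total 1); column heights now [9 10 10 0], max=10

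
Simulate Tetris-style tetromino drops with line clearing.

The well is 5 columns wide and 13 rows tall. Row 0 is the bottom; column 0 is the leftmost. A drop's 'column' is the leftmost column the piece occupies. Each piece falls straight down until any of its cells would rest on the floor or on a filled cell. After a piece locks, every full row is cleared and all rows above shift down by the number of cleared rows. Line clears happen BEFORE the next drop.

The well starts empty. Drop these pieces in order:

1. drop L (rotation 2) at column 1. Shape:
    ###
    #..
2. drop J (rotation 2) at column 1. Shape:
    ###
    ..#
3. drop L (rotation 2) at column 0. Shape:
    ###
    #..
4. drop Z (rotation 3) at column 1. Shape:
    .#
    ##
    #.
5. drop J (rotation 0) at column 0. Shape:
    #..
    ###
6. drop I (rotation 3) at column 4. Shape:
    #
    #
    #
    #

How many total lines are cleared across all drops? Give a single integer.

Answer: 1

Derivation:
Drop 1: L rot2 at col 1 lands with bottom-row=0; cleared 0 line(s) (total 0); column heights now [0 2 2 2 0], max=2
Drop 2: J rot2 at col 1 lands with bottom-row=2; cleared 0 line(s) (total 0); column heights now [0 4 4 4 0], max=4
Drop 3: L rot2 at col 0 lands with bottom-row=3; cleared 0 line(s) (total 0); column heights now [5 5 5 4 0], max=5
Drop 4: Z rot3 at col 1 lands with bottom-row=5; cleared 0 line(s) (total 0); column heights now [5 7 8 4 0], max=8
Drop 5: J rot0 at col 0 lands with bottom-row=8; cleared 0 line(s) (total 0); column heights now [10 9 9 4 0], max=10
Drop 6: I rot3 at col 4 lands with bottom-row=0; cleared 1 line(s) (total 1); column heights now [9 8 8 3 3], max=9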